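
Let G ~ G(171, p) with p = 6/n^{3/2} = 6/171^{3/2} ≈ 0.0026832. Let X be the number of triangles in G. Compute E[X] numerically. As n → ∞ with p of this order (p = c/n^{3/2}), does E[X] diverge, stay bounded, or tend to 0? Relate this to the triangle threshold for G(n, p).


Number of potential triangles: C(171, 3) = 818805.
Each occurs with probability p³ ≈ (0.0026832)³ ≈ 1.9318404e-08.
By linearity: E[X] = C(171, 3)·p³ ≈ 818805 · 1.9318404e-08 ≈ 0.01582.
Since α = 3/2 > 1, p = c/n^{3/2} = o(1/n) is below the triangle threshold p ~ 1/n. Asymptotically E[X] ~ (c³/6)·n^{3(1−α)} = (6³/6)·n^{-1.5} → 0, so by Markov's inequality G has no triangles w.h.p.

E[X] ≈ 0.01582; in regime p = Θ(1/n^{3/2}) E[X] tends to 0 (below the triangle threshold p ~ 1/n).


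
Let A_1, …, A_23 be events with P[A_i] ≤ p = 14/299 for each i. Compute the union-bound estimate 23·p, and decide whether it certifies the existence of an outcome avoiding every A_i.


Union bound: P[∪_{i=1}^{23} A_i] ≤ Σ_i P[A_i] ≤ 23·p = 23·(14/299) = 14/13.
Numerically: 14/13 ≈ 1.0769231.
Is 14/13 < 1? NO.
Since the bound 14/13 is ≥ 1, the union bound is uninformative here; it does NOT by itself certify existence.

23·p = 14/13 ≈ 1.0769231; existence NOT certified by the union bound.


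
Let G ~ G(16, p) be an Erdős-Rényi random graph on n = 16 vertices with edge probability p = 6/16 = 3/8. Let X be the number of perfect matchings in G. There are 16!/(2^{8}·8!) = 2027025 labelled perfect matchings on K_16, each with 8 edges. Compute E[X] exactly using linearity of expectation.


K_16 has 16!/(2^{8}·8!) = 2027025 labelled perfect matchings.
For each such perfect matching H, let X_H = 1 if all 8 edges of H are present in G. Then P[X_H = 1] = p^{8} = (3/8)^{8} = 6561/16777216.
By linearity of expectation: E[X] = Σ_H E[X_H] = 2027025 · p^{8} = 2027025 · 6561/16777216 = 13299311025/16777216.
Numerically: E[X] ≈ 793.

E[X] = 2027025 · (3/8)^{8} = 13299311025/16777216 ≈ 793.


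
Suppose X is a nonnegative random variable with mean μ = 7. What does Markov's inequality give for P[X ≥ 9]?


μ = E[X] = 7, a = 9.
Markov: P[X ≥ 9] ≤ μ/a = (7)/9 = 7/9.
Numerically: ≈ 0.777778.
(Since a = 9 > μ = 7.000000, the bound 7/9 is < 1 and informative.)

P[X ≥ 9] ≤ 7/9 ≈ 0.777778.


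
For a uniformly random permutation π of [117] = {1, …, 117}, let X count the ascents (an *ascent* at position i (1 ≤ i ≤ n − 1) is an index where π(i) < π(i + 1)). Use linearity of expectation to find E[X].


Write X = Σ X_I over i = 1, …, 116, with X_I the indicator of one ascent.
There are 116 indicators.
For each fixed i, the pair (π(i), π(i+1)) is a uniformly random ordered pair of distinct values from {1, …, 117}; by symmetry P[π(i) < π(i+1)] = 1/2.
By linearity: E[X] = 116 · (1/2) = (117 − 1) · (1/2) = 58 ≈ 58.000000.

E[X] = 58 = 58.000000.


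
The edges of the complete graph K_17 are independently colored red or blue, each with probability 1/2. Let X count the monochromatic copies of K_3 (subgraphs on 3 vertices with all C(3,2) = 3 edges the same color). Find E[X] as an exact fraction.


Let X = Σ_S X_S over the C(17, 3) = 680 subsets S of size 3, where X_S = 1 if the K_3 on S is monochromatic.
For a fixed S, the K_3 on S has C(3, 2) = 3 edges. P[all 3 edges red] = (1/2)^3, and likewise for blue, so P[monochromatic] = 2·(1/2)^3 = 2^{1 − 3} = 1/4.
By linearity: E[X] = C(17, 3) · 2^{1 − 3} = 680 · 1/4 = 170.
Numerically: E[X] ≈ 170.000.

E[X] = C(17,3)·2^(1−C(3,2)) = 170 ≈ 170.000.


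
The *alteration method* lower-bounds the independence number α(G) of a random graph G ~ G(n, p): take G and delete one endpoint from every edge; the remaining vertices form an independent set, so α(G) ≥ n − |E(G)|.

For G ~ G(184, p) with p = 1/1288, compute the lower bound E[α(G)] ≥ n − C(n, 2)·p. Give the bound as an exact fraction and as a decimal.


E[|E(G)|] = C(184, 2)·p = 16836 · (1/1288) = 183/14.
E[α(G)] ≥ n − E[|E(G)|] = 184 − 183/14 = 2393/14.
Numerically: ≈ 170.929.
(This is only a lower bound; the true E[α(G)] may be larger.)

E[α(G)] ≥ 2393/14 ≈ 170.929.


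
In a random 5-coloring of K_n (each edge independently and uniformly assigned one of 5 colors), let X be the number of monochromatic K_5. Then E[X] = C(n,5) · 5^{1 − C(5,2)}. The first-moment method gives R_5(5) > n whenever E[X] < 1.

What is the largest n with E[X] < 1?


We need C(n, 5) · 5^{1 − 10} < 1, i.e. C(n, 5) < 5^{10 − 1} = 1953125.
Check values of n near the boundary:
  n = 48: C(48, 5) = 1712304; 1712304 < 1953125? YES
  n = 49: C(49, 5) = 1906884; 1906884 < 1953125? YES
  n = 50: C(50, 5) = 2118760; 2118760 < 1953125? NO
The largest n with C(n, 5) < 1953125 is n = 49 (where E[X] = 1906884/1953125 ≈ 0.976). Hence R_5(5) > 49, i.e. R_5(5) ≥ 50.

Largest n = 49; hence R_5(5) > 49.


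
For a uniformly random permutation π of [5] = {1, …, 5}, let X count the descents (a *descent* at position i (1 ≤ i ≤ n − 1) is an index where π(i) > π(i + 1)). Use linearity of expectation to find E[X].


Write X = Σ X_I over i = 1, …, 4, with X_I the indicator of one descent.
There are 4 indicators.
For each fixed i, the pair (π(i), π(i+1)) is a uniformly random ordered pair of distinct values from {1, …, 5}; by symmetry P[π(i) > π(i+1)] = 1/2.
By linearity: E[X] = 4 · (1/2) = (5 − 1) · (1/2) = 2 ≈ 2.000000.

E[X] = 2 = 2.000000.


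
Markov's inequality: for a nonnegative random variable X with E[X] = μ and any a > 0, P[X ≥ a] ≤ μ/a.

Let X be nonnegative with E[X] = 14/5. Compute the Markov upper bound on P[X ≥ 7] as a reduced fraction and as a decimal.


μ = E[X] = 14/5, a = 7.
Markov: P[X ≥ 7] ≤ μ/a = (14/5)/7 = 2/5.
Numerically: ≈ 0.400000.
(Since a = 7 > μ = 2.800000, the bound 2/5 is < 1 and informative.)

P[X ≥ 7] ≤ 2/5 ≈ 0.400000.


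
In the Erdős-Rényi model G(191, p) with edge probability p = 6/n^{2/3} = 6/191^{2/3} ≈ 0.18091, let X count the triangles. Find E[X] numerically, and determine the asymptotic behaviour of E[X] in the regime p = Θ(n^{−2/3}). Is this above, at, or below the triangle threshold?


Number of potential triangles: C(191, 3) = 1143135.
Each occurs with probability p³ ≈ (0.18091)³ ≈ 5.92089033e-03.
By linearity: E[X] = C(191, 3)·p³ ≈ 1143135 · 5.92089033e-03 ≈ 6768.376963.
Since α = 2/3 < 1, p = c/n^{2/3} ≫ 1/n is above the triangle threshold p ~ 1/n. Asymptotically E[X] ~ (c³/6)·n^{3(1−α)} = (6³/6)·n^{1} → ∞; triangles are abundant w.h.p.

E[X] ≈ 6768.376963; in regime p = Θ(1/n^{2/3}) E[X] diverges (above the triangle threshold p ~ 1/n).


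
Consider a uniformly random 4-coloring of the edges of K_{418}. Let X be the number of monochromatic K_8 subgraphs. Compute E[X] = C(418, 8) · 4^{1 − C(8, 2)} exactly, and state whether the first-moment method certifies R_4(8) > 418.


E[X] = C(418, 8) · 4^{1 − 28} = 21608403021078588 · 4^{−27} = 21608403021078588/18014398509481984.
As a reduced fraction: E[X] = 5402100755269647/4503599627370496 ≈ 1.1995073.
Is E[X] < 1? NO.
Since E[X] ≥ 1, the first-moment bound is inconclusive at n = 418; it does NOT by itself certify R_4(8) > 418.

E[X] = 5402100755269647/4503599627370496 ≈ 1.1995073; E[X] ≥ 1; first-moment method inconclusive here.


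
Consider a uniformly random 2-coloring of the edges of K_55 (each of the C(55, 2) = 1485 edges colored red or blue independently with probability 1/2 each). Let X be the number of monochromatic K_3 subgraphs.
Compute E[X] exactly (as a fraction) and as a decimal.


Let X = Σ_S X_S over the C(55, 3) = 26235 subsets S of size 3, where X_S = 1 if the K_3 on S is monochromatic.
For a fixed S, the K_3 on S has C(3, 2) = 3 edges. P[all 3 edges red] = (1/2)^3, and likewise for blue, so P[monochromatic] = 2·(1/2)^3 = 2^{1 − 3} = 1/4.
By linearity: E[X] = C(55, 3) · 2^{1 − 3} = 26235 · 1/4 = 26235/4.
Numerically: E[X] ≈ 6558.7500.

E[X] = C(55,3)·2^(1−C(3,2)) = 26235/4 ≈ 6558.7500.


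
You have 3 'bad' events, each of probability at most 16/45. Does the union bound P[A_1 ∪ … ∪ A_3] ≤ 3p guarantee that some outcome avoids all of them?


Union bound: P[∪_{i=1}^{3} A_i] ≤ Σ_i P[A_i] ≤ 3·p = 3·(16/45) = 16/15.
Numerically: 16/15 ≈ 1.066667.
Is 16/15 < 1? NO.
Since the bound 16/15 is ≥ 1, the union bound is uninformative here; it does NOT by itself certify existence.

3·p = 16/15 ≈ 1.066667; existence NOT certified by the union bound.


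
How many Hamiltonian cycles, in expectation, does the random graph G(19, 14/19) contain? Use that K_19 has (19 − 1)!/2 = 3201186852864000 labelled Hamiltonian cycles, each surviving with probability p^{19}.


K_19 has (19 − 1)!/2 = 3201186852864000 labelled Hamiltonian cycles.
For each such Hamiltonian cycle H, let X_H = 1 if all 19 edges of H are present in G. Then P[X_H = 1] = p^{19} = (14/19)^{19} = 5976303958948914397184/1978419655660313589123979.
Summing the indicators: E[X] = Σ_H E[X_H] = 3201186852864000 · p^{19} = 3201186852864000 · 5976303958948914397184/1978419655660313589123979 = 19131265662106339128470788663934976000/1978419655660313589123979.
Numerically: E[X] ≈ 9.67e+12.

E[X] = 3201186852864000 · (14/19)^{19} = 19131265662106339128470788663934976000/1978419655660313589123979 ≈ 9.67e+12.


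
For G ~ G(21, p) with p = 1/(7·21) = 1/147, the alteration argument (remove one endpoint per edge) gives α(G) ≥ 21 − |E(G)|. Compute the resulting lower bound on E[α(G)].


E[|E(G)|] = C(21, 2)·p = 210 · (1/147) = 10/7.
E[α(G)] ≥ n − E[|E(G)|] = 21 − 10/7 = 137/7.
Numerically: ≈ 19.571429.
(This is only a lower bound; the true E[α(G)] may be larger.)

E[α(G)] ≥ 137/7 ≈ 19.571429.


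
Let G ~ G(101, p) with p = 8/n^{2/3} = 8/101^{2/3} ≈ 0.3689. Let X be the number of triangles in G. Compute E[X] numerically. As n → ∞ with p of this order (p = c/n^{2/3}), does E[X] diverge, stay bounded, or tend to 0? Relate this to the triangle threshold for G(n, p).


Number of potential triangles: C(101, 3) = 166650.
Each occurs with probability p³ ≈ (0.3689)³ ≈ 5.019116e-02.
By linearity: E[X] = C(101, 3)·p³ ≈ 166650 · 5.019116e-02 ≈ 8364.3564.
Since α = 2/3 < 1, p = c/n^{2/3} ≫ 1/n is above the triangle threshold p ~ 1/n. Asymptotically E[X] ~ (c³/6)·n^{3(1−α)} = (8³/6)·n^{1} → ∞; triangles are abundant w.h.p.

E[X] ≈ 8364.3564; in regime p = Θ(1/n^{2/3}) E[X] diverges (above the triangle threshold p ~ 1/n).


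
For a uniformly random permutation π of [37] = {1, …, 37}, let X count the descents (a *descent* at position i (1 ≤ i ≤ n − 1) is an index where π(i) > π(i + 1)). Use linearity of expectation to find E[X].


Write X = Σ X_I over i = 1, …, 36, with X_I the indicator of one descent.
There are 36 indicators.
For each fixed i, the pair (π(i), π(i+1)) is a uniformly random ordered pair of distinct values from {1, …, 37}; by symmetry P[π(i) > π(i+1)] = 1/2.
By linearity: E[X] = 36 · (1/2) = (37 − 1) · (1/2) = 18 ≈ 18.00000.

E[X] = 18 = 18.00000.


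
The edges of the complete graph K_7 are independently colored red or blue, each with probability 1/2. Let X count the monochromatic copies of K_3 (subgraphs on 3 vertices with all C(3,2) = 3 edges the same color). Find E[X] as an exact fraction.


Let X = Σ_S X_S over the C(7, 3) = 35 subsets S of size 3, where X_S = 1 if the K_3 on S is monochromatic.
For a fixed S, the K_3 on S has C(3, 2) = 3 edges. P[all 3 edges red] = (1/2)^3, and likewise for blue, so P[monochromatic] = 2·(1/2)^3 = 2^{1 − 3} = 1/4.
By linearity: E[X] = C(7, 3) · 2^{1 − 3} = 35 · 1/4 = 35/4.
Numerically: E[X] ≈ 8.75000.

E[X] = C(7,3)·2^(1−C(3,2)) = 35/4 ≈ 8.75000.


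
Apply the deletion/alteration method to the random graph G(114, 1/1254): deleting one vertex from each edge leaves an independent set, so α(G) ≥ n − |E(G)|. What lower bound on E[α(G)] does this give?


E[|E(G)|] = C(114, 2)·p = 6441 · (1/1254) = 113/22.
E[α(G)] ≥ n − E[|E(G)|] = 114 − 113/22 = 2395/22.
Numerically: ≈ 108.864.
(This is only a lower bound; the true E[α(G)] may be larger.)

E[α(G)] ≥ 2395/22 ≈ 108.864.


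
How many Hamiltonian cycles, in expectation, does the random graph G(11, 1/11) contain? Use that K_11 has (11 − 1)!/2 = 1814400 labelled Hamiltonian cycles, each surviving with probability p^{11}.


K_11 has (11 − 1)!/2 = 1814400 labelled Hamiltonian cycles.
For each such Hamiltonian cycle H, let X_H = 1 if all 11 edges of H are present in G. Then P[X_H = 1] = p^{11} = (1/11)^{11} = 1/285311670611.
By linearity: E[X] = Σ_H E[X_H] = 1814400 · p^{11} = 1814400 · 1/285311670611 = 1814400/285311670611.
Numerically: E[X] ≈ 6.3594e-06.

E[X] = 1814400 · (1/11)^{11} = 1814400/285311670611 ≈ 6.3594e-06.


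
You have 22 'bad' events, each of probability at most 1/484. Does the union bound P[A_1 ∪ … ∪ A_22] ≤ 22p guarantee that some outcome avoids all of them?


Union bound: P[∪_{i=1}^{22} A_i] ≤ Σ_i P[A_i] ≤ 22·p = 22·(1/484) = 1/22.
Numerically: 1/22 ≈ 0.045455.
Is 1/22 < 1? YES.
Since P[∪ A_i] ≤ 1/22 < 1, the complement has P[∩ A_i^c] ≥ 1 − 1/22 = 21/22 > 0, so some outcome avoids every A_i.

22·p = 1/22 ≈ 0.045455; existence CERTIFIED by the union bound.


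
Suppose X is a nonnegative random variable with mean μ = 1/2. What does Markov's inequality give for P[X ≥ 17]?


μ = E[X] = 1/2, a = 17.
Markov: P[X ≥ 17] ≤ μ/a = (1/2)/17 = 1/34.
Numerically: ≈ 0.02941.
(Since a = 17 > μ = 0.50000, the bound 1/34 is < 1 and informative.)

P[X ≥ 17] ≤ 1/34 ≈ 0.02941.


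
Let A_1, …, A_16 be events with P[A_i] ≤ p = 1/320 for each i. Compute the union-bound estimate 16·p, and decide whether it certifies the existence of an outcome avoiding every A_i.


Union bound: P[∪_{i=1}^{16} A_i] ≤ Σ_i P[A_i] ≤ 16·p = 16·(1/320) = 1/20.
Numerically: 1/20 ≈ 0.050.
Is 1/20 < 1? YES.
Since P[∪ A_i] ≤ 1/20 < 1, the complement has P[∩ A_i^c] ≥ 1 − 1/20 = 19/20 > 0, so some outcome avoids every A_i.

16·p = 1/20 ≈ 0.050; existence CERTIFIED by the union bound.


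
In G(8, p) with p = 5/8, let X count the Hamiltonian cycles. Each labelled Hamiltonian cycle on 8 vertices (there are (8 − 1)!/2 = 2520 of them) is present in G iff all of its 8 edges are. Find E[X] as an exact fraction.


K_8 has (8 − 1)!/2 = 2520 labelled Hamiltonian cycles.
For each such Hamiltonian cycle H, let X_H = 1 if all 8 edges of H are present in G. Then P[X_H = 1] = p^{8} = (5/8)^{8} = 390625/16777216.
By linearity of expectation: E[X] = Σ_H E[X_H] = 2520 · p^{8} = 2520 · 390625/16777216 = 123046875/2097152.
Numerically: E[X] ≈ 58.6733.

E[X] = 2520 · (5/8)^{8} = 123046875/2097152 ≈ 58.6733.


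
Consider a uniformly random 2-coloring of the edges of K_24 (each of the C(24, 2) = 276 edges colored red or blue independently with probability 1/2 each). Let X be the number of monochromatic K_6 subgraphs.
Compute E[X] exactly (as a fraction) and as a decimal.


Let X = Σ_S X_S over the C(24, 6) = 134596 subsets S of size 6, where X_S = 1 if the K_6 on S is monochromatic.
For a fixed S, the K_6 on S has C(6, 2) = 15 edges. P[all 15 edges red] = (1/2)^15, and likewise for blue, so P[monochromatic] = 2·(1/2)^15 = 2^{1 − 15} = 1/16384.
By linearity of expectation: E[X] = C(24, 6) · 2^{1 − 15} = 134596 · 1/16384 = 33649/4096.
Numerically: E[X] ≈ 8.2151.

E[X] = C(24,6)·2^(1−C(6,2)) = 33649/4096 ≈ 8.2151.


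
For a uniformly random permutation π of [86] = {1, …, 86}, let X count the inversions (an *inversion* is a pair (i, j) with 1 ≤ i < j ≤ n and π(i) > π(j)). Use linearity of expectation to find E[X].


Write X = Σ X_I over the C(86, 2) = 3655 pairs i < j, with X_I the indicator of one inversion.
There are 3655 indicators.
For each fixed pair i < j, the values π(i) and π(j) are two distinct elements of {1, …, 86} in uniformly random order; by symmetry P[π(i) > π(j)] = 1/2.
By linearity: E[X] = 3655 · (1/2) = C(86, 2) · (1/2) = 3655/2 = 3655/2 ≈ 1827.500000.

E[X] = 3655/2 = 1827.500000.


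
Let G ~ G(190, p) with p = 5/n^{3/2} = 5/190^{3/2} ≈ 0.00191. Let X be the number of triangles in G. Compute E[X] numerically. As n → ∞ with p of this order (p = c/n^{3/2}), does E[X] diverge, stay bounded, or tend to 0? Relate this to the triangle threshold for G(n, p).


Number of potential triangles: C(190, 3) = 1125180.
Each occurs with probability p³ ≈ (0.00191)³ ≈ 6.95855e-09.
By linearity: E[X] = C(190, 3)·p³ ≈ 1125180 · 6.95855e-09 ≈ 0.008.
Since α = 3/2 > 1, p = c/n^{3/2} = o(1/n) is below the triangle threshold p ~ 1/n. Asymptotically E[X] ~ (c³/6)·n^{3(1−α)} = (5³/6)·n^{-1.5} → 0, so by Markov's inequality G has no triangles w.h.p.

E[X] ≈ 0.008; in regime p = Θ(1/n^{3/2}) E[X] tends to 0 (below the triangle threshold p ~ 1/n).


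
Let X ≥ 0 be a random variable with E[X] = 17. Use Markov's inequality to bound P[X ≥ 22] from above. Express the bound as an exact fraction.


μ = E[X] = 17, a = 22.
Markov: P[X ≥ 22] ≤ μ/a = (17)/22 = 17/22.
Numerically: ≈ 0.7727.
(Since a = 22 > μ = 17.0000, the bound 17/22 is < 1 and informative.)

P[X ≥ 22] ≤ 17/22 ≈ 0.7727.


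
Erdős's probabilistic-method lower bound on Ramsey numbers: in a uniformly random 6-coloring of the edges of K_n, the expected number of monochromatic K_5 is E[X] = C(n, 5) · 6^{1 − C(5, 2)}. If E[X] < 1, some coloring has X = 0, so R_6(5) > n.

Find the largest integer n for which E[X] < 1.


We need C(n, 5) · 6^{1 − 10} < 1, i.e. C(n, 5) < 6^{10 − 1} = 10077696.
Check values of n near the boundary:
  n = 65: C(65, 5) = 8259888; 8259888 < 10077696? YES
  n = 66: C(66, 5) = 8936928; 8936928 < 10077696? YES
  n = 67: C(67, 5) = 9657648; 9657648 < 10077696? YES
  n = 68: C(68, 5) = 10424128; 10424128 < 10077696? NO
The largest n with C(n, 5) < 10077696 is n = 67 (where E[X] = 67067/69984 ≈ 0.958319). Hence R_6(5) > 67, i.e. R_6(5) ≥ 68.

Largest n = 67; hence R_6(5) > 67.


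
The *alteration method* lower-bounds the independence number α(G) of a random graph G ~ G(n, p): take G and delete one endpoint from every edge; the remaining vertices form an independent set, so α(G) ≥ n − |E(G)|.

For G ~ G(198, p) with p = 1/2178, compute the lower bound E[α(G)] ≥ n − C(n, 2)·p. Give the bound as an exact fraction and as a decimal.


E[|E(G)|] = C(198, 2)·p = 19503 · (1/2178) = 197/22.
E[α(G)] ≥ n − E[|E(G)|] = 198 − 197/22 = 4159/22.
Numerically: ≈ 189.045.
(This is only a lower bound; the true E[α(G)] may be larger.)

E[α(G)] ≥ 4159/22 ≈ 189.045.


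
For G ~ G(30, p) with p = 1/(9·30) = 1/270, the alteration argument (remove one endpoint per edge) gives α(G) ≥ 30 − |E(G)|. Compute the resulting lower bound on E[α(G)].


E[|E(G)|] = C(30, 2)·p = 435 · (1/270) = 29/18.
E[α(G)] ≥ n − E[|E(G)|] = 30 − 29/18 = 511/18.
Numerically: ≈ 28.389.
(This is only a lower bound; the true E[α(G)] may be larger.)

E[α(G)] ≥ 511/18 ≈ 28.389.


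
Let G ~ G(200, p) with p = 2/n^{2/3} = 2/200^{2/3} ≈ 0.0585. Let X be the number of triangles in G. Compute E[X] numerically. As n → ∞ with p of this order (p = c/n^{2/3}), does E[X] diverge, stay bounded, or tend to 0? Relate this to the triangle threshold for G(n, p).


Number of potential triangles: C(200, 3) = 1313400.
Each occurs with probability p³ ≈ (0.0585)³ ≈ 2.00000e-04.
By linearity: E[X] = C(200, 3)·p³ ≈ 1313400 · 2.00000e-04 ≈ 262.680.
Since α = 2/3 < 1, p = c/n^{2/3} ≫ 1/n is above the triangle threshold p ~ 1/n. Asymptotically E[X] ~ (c³/6)·n^{3(1−α)} = (2³/6)·n^{1} → ∞; triangles are abundant w.h.p.

E[X] ≈ 262.680; in regime p = Θ(1/n^{2/3}) E[X] diverges (above the triangle threshold p ~ 1/n).


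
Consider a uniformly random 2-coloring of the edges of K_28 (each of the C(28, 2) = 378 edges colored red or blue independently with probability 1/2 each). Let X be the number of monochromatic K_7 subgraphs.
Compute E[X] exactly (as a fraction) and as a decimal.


Let X = Σ_S X_S over the C(28, 7) = 1184040 subsets S of size 7, where X_S = 1 if the K_7 on S is monochromatic.
For a fixed S, the K_7 on S has C(7, 2) = 21 edges. P[all 21 edges red] = (1/2)^21, and likewise for blue, so P[monochromatic] = 2·(1/2)^21 = 2^{1 − 21} = 1/1048576.
By linearity: E[X] = C(28, 7) · 2^{1 − 21} = 1184040 · 1/1048576 = 148005/131072.
Numerically: E[X] ≈ 1.129189.

E[X] = C(28,7)·2^(1−C(7,2)) = 148005/131072 ≈ 1.129189.


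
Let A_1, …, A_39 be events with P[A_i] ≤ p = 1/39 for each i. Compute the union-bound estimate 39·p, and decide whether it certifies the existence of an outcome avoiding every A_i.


Union bound: P[∪_{i=1}^{39} A_i] ≤ Σ_i P[A_i] ≤ 39·p = 39·(1/39) = 1.
Numerically: 1 ≈ 1.000.
Is 1 < 1? NO.
Since the bound 1 is ≥ 1, the union bound is uninformative here; it does NOT by itself certify existence.

39·p = 1 ≈ 1.000; existence NOT certified by the union bound.


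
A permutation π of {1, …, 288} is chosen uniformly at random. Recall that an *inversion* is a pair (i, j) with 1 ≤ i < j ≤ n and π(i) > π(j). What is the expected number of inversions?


Write X = Σ X_I over the C(288, 2) = 41328 pairs i < j, with X_I the indicator of one inversion.
There are 41328 indicators.
For each fixed pair i < j, the values π(i) and π(j) are two distinct elements of {1, …, 288} in uniformly random order; by symmetry P[π(i) > π(j)] = 1/2.
By linearity: E[X] = 41328 · (1/2) = C(288, 2) · (1/2) = 41328/2 = 20664 ≈ 20664.000.

E[X] = 20664 = 20664.000.


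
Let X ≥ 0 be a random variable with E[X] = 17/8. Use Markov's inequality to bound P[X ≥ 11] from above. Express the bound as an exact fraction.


μ = E[X] = 17/8, a = 11.
Markov: P[X ≥ 11] ≤ μ/a = (17/8)/11 = 17/88.
Numerically: ≈ 0.193182.
(Since a = 11 > μ = 2.125000, the bound 17/88 is < 1 and informative.)

P[X ≥ 11] ≤ 17/88 ≈ 0.193182.


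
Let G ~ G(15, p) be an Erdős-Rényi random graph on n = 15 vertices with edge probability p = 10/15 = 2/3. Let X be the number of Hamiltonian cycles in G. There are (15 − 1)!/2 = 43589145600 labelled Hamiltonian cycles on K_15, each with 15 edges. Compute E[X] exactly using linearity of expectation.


K_15 has (15 − 1)!/2 = 43589145600 labelled Hamiltonian cycles.
For each such Hamiltonian cycle H, let X_H = 1 if all 15 edges of H are present in G. Then P[X_H = 1] = p^{15} = (2/3)^{15} = 32768/14348907.
By linearity of expectation: E[X] = Σ_H E[X_H] = 43589145600 · p^{15} = 43589145600 · 32768/14348907 = 5877897625600/59049.
Numerically: E[X] ≈ 9.954e+07.

E[X] = 43589145600 · (2/3)^{15} = 5877897625600/59049 ≈ 9.954e+07.


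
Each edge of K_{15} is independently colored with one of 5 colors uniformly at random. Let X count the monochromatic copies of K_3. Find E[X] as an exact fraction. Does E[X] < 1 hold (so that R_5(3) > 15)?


E[X] = C(15, 3) · 5^{1 − 3} = 455 · 5^{−2} = 455/25.
As a reduced fraction: E[X] = 91/5 ≈ 18.2000.
Is E[X] < 1? NO.
Since E[X] ≥ 1, the first-moment bound is inconclusive at n = 15; it does NOT by itself certify R_5(3) > 15.

E[X] = 91/5 ≈ 18.2000; E[X] ≥ 1; first-moment method inconclusive here.


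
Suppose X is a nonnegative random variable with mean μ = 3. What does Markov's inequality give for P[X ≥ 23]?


μ = E[X] = 3, a = 23.
Markov: P[X ≥ 23] ≤ μ/a = (3)/23 = 3/23.
Numerically: ≈ 0.130435.
(Since a = 23 > μ = 3.000000, the bound 3/23 is < 1 and informative.)

P[X ≥ 23] ≤ 3/23 ≈ 0.130435.


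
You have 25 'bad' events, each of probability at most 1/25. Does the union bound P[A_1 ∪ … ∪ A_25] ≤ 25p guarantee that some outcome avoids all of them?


Union bound: P[∪_{i=1}^{25} A_i] ≤ Σ_i P[A_i] ≤ 25·p = 25·(1/25) = 1.
Numerically: 1 ≈ 1.0000.
Is 1 < 1? NO.
Since the bound 1 is ≥ 1, the union bound is uninformative here; it does NOT by itself certify existence.

25·p = 1 ≈ 1.0000; existence NOT certified by the union bound.


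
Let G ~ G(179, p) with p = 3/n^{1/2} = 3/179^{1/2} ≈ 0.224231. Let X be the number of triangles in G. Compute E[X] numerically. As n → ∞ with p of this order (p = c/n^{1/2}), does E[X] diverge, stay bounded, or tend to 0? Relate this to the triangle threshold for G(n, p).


Number of potential triangles: C(179, 3) = 939929.
Each occurs with probability p³ ≈ (0.224231)³ ≈ 1.12741606e-02.
By linearity: E[X] = C(179, 3)·p³ ≈ 939929 · 1.12741606e-02 ≈ 10596.910515.
Since α = 1/2 < 1, p = c/n^{1/2} ≫ 1/n is above the triangle threshold p ~ 1/n. Asymptotically E[X] ~ (c³/6)·n^{3(1−α)} = (3³/6)·n^{1.5} → ∞; triangles are abundant w.h.p.

E[X] ≈ 10596.910515; in regime p = Θ(1/n^{1/2}) E[X] diverges (above the triangle threshold p ~ 1/n).


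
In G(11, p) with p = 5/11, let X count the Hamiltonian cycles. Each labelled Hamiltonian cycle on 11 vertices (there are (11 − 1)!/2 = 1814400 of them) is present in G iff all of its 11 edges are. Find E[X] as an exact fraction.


K_11 has (11 − 1)!/2 = 1814400 labelled Hamiltonian cycles.
For each such Hamiltonian cycle H, let X_H = 1 if all 11 edges of H are present in G. Then P[X_H = 1] = p^{11} = (5/11)^{11} = 48828125/285311670611.
By linearity: E[X] = Σ_H E[X_H] = 1814400 · p^{11} = 1814400 · 48828125/285311670611 = 88593750000000/285311670611.
Numerically: E[X] ≈ 310.52.

E[X] = 1814400 · (5/11)^{11} = 88593750000000/285311670611 ≈ 310.52.


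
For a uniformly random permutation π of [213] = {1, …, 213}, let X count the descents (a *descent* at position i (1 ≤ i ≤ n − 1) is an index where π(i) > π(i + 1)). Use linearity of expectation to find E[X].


Write X = Σ X_I over i = 1, …, 212, with X_I the indicator of one descent.
There are 212 indicators.
For each fixed i, the pair (π(i), π(i+1)) is a uniformly random ordered pair of distinct values from {1, …, 213}; by symmetry P[π(i) > π(i+1)] = 1/2.
By linearity: E[X] = 212 · (1/2) = (213 − 1) · (1/2) = 106 ≈ 106.0000.

E[X] = 106 = 106.0000.


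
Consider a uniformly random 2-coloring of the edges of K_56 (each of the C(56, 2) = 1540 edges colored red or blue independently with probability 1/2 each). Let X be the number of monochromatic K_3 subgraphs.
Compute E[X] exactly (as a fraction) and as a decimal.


Let X = Σ_S X_S over the C(56, 3) = 27720 subsets S of size 3, where X_S = 1 if the K_3 on S is monochromatic.
For a fixed S, the K_3 on S has C(3, 2) = 3 edges. P[all 3 edges red] = (1/2)^3, and likewise for blue, so P[monochromatic] = 2·(1/2)^3 = 2^{1 − 3} = 1/4.
Summing: E[X] = C(56, 3) · 2^{1 − 3} = 27720 · 1/4 = 6930.
Numerically: E[X] ≈ 6930.0000.

E[X] = C(56,3)·2^(1−C(3,2)) = 6930 ≈ 6930.0000.


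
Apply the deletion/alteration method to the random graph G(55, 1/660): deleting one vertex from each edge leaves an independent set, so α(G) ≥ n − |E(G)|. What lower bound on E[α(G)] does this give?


E[|E(G)|] = C(55, 2)·p = 1485 · (1/660) = 9/4.
E[α(G)] ≥ n − E[|E(G)|] = 55 − 9/4 = 211/4.
Numerically: ≈ 52.750000.
(This is only a lower bound; the true E[α(G)] may be larger.)

E[α(G)] ≥ 211/4 ≈ 52.750000.


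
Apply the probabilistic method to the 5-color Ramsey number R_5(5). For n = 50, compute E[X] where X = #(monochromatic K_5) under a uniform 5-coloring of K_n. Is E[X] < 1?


E[X] = C(50, 5) · 5^{1 − 10} = 2118760 · 5^{−9} = 2118760/1953125.
As a reduced fraction: E[X] = 423752/390625 ≈ 1.085.
Is E[X] < 1? NO.
Since E[X] ≥ 1, the first-moment bound is inconclusive at n = 50; it does NOT by itself certify R_5(5) > 50.

E[X] = 423752/390625 ≈ 1.085; E[X] ≥ 1; first-moment method inconclusive here.


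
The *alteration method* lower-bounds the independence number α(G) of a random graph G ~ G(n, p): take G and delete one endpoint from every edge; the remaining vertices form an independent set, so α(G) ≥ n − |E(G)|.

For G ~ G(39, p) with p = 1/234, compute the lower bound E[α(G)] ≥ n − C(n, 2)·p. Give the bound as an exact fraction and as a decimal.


E[|E(G)|] = C(39, 2)·p = 741 · (1/234) = 19/6.
E[α(G)] ≥ n − E[|E(G)|] = 39 − 19/6 = 215/6.
Numerically: ≈ 35.833333.
(This is only a lower bound; the true E[α(G)] may be larger.)

E[α(G)] ≥ 215/6 ≈ 35.833333.


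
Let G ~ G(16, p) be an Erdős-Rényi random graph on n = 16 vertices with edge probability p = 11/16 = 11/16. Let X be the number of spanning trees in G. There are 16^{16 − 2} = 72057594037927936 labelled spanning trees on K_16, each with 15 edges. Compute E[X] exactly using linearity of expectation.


K_16 has 16^{16 − 2} = 72057594037927936 labelled spanning trees.
For each such spanning tree H, let X_H = 1 if all 15 edges of H are present in G. Then P[X_H = 1] = p^{15} = (11/16)^{15} = 4177248169415651/1152921504606846976.
By linearity: E[X] = Σ_H E[X_H] = 72057594037927936 · p^{15} = 72057594037927936 · 4177248169415651/1152921504606846976 = 4177248169415651/16.
Numerically: E[X] ≈ 2.611e+14.

E[X] = 72057594037927936 · (11/16)^{15} = 4177248169415651/16 ≈ 2.611e+14.


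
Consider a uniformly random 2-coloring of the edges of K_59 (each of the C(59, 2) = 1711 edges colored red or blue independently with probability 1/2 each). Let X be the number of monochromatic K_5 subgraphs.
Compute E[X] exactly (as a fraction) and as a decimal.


Let X = Σ_S X_S over the C(59, 5) = 5006386 subsets S of size 5, where X_S = 1 if the K_5 on S is monochromatic.
For a fixed S, the K_5 on S has C(5, 2) = 10 edges. P[all 10 edges red] = (1/2)^10, and likewise for blue, so P[monochromatic] = 2·(1/2)^10 = 2^{1 − 10} = 1/512.
By linearity: E[X] = C(59, 5) · 2^{1 − 10} = 5006386 · 1/512 = 2503193/256.
Numerically: E[X] ≈ 9778.0977.

E[X] = C(59,5)·2^(1−C(5,2)) = 2503193/256 ≈ 9778.0977.


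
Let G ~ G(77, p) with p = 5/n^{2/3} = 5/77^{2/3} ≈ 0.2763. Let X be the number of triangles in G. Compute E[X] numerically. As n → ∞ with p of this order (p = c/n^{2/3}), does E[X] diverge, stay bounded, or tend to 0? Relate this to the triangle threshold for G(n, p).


Number of potential triangles: C(77, 3) = 73150.
Each occurs with probability p³ ≈ (0.2763)³ ≈ 2.108281e-02.
By linearity: E[X] = C(77, 3)·p³ ≈ 73150 · 2.108281e-02 ≈ 1542.2078.
Since α = 2/3 < 1, p = c/n^{2/3} ≫ 1/n is above the triangle threshold p ~ 1/n. Asymptotically E[X] ~ (c³/6)·n^{3(1−α)} = (5³/6)·n^{1} → ∞; triangles are abundant w.h.p.

E[X] ≈ 1542.2078; in regime p = Θ(1/n^{2/3}) E[X] diverges (above the triangle threshold p ~ 1/n).


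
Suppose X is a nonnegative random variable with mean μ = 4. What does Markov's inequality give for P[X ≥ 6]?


μ = E[X] = 4, a = 6.
Markov: P[X ≥ 6] ≤ μ/a = (4)/6 = 2/3.
Numerically: ≈ 0.667.
(Since a = 6 > μ = 4.000, the bound 2/3 is < 1 and informative.)

P[X ≥ 6] ≤ 2/3 ≈ 0.667.


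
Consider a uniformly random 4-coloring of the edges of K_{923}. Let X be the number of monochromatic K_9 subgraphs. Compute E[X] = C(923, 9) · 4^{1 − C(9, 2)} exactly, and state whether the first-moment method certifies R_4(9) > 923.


E[X] = C(923, 9) · 4^{1 − 36} = 1288430932418687114265 · 4^{−35} = 1288430932418687114265/1180591620717411303424.
As a reduced fraction: E[X] = 1288430932418687114265/1180591620717411303424 ≈ 1.091.
Is E[X] < 1? NO.
Since E[X] ≥ 1, the first-moment bound is inconclusive at n = 923; it does NOT by itself certify R_4(9) > 923.

E[X] = 1288430932418687114265/1180591620717411303424 ≈ 1.091; E[X] ≥ 1; first-moment method inconclusive here.


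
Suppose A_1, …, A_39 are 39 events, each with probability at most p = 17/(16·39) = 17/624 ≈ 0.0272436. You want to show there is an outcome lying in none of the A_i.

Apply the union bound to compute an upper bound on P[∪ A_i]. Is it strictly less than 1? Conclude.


Union bound: P[∪_{i=1}^{39} A_i] ≤ Σ_i P[A_i] ≤ 39·p = 39·(17/624) = 17/16.
Numerically: 17/16 ≈ 1.0625000.
Is 17/16 < 1? NO.
Since the bound 17/16 is ≥ 1, the union bound is uninformative here; it does NOT by itself certify existence.

39·p = 17/16 ≈ 1.0625000; existence NOT certified by the union bound.


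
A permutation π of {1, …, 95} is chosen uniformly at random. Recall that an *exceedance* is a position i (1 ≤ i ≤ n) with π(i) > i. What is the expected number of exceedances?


Write X = Σ_{i=1}^{95} X_i, where X_i = 1_{π(i) > i}.
For each fixed i, π(i) is uniform over {1, …, 95} (marginal of a uniform permutation), so P[π(i) > i] = (n − i)/n. Summing: Σ_{i=1}^{95} (n − i)/n = (0 + 1 + … + 94)/95 = 95(95 − 1)/(2·95) = (95 − 1)/2.
Hence E[X] = Σ_{i=1}^{95} (95 − i)/95 = 47 ≈ 47.000000.

E[X] = 47 = 47.000000.


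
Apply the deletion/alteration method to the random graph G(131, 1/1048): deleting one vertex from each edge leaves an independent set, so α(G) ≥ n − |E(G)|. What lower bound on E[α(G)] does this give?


E[|E(G)|] = C(131, 2)·p = 8515 · (1/1048) = 65/8.
E[α(G)] ≥ n − E[|E(G)|] = 131 − 65/8 = 983/8.
Numerically: ≈ 122.8750.
(This is only a lower bound; the true E[α(G)] may be larger.)

E[α(G)] ≥ 983/8 ≈ 122.8750.


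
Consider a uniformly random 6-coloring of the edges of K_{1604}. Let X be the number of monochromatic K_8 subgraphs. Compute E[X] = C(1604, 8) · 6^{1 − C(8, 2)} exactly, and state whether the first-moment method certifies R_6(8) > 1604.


E[X] = C(1604, 8) · 6^{1 − 28} = 1067877273673000226280 · 6^{−27} = 1067877273673000226280/1023490369077469249536.
As a reduced fraction: E[X] = 44494886403041676095/42645432044894552064 ≈ 1.043.
Is E[X] < 1? NO.
Since E[X] ≥ 1, the first-moment bound is inconclusive at n = 1604; it does NOT by itself certify R_6(8) > 1604.

E[X] = 44494886403041676095/42645432044894552064 ≈ 1.043; E[X] ≥ 1; first-moment method inconclusive here.


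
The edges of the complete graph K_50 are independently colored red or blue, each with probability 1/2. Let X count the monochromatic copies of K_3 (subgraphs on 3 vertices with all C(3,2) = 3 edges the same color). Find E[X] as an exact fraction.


Let X = Σ_S X_S over the C(50, 3) = 19600 subsets S of size 3, where X_S = 1 if the K_3 on S is monochromatic.
For a fixed S, the K_3 on S has C(3, 2) = 3 edges. P[all 3 edges red] = (1/2)^3, and likewise for blue, so P[monochromatic] = 2·(1/2)^3 = 2^{1 − 3} = 1/4.
By linearity of expectation: E[X] = C(50, 3) · 2^{1 − 3} = 19600 · 1/4 = 4900.
Numerically: E[X] ≈ 4900.00000.

E[X] = C(50,3)·2^(1−C(3,2)) = 4900 ≈ 4900.00000.


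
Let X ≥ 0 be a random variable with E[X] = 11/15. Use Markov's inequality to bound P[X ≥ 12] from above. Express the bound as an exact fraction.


μ = E[X] = 11/15, a = 12.
Markov: P[X ≥ 12] ≤ μ/a = (11/15)/12 = 11/180.
Numerically: ≈ 0.061111.
(Since a = 12 > μ = 0.733333, the bound 11/180 is < 1 and informative.)

P[X ≥ 12] ≤ 11/180 ≈ 0.061111.


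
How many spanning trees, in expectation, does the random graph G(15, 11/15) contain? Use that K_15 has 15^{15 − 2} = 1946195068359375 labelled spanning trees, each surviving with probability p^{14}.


K_15 has 15^{15 − 2} = 1946195068359375 labelled spanning trees.
For each such spanning tree H, let X_H = 1 if all 14 edges of H are present in G. Then P[X_H = 1] = p^{14} = (11/15)^{14} = 379749833583241/29192926025390625.
By linearity: E[X] = Σ_H E[X_H] = 1946195068359375 · p^{14} = 1946195068359375 · 379749833583241/29192926025390625 = 379749833583241/15.
Numerically: E[X] ≈ 2.53167e+13.

E[X] = 1946195068359375 · (11/15)^{14} = 379749833583241/15 ≈ 2.53167e+13.


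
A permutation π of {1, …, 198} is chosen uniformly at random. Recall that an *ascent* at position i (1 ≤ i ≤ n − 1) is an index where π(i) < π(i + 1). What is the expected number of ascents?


Write X = Σ X_I over i = 1, …, 197, with X_I the indicator of one ascent.
There are 197 indicators.
For each fixed i, the pair (π(i), π(i+1)) is a uniformly random ordered pair of distinct values from {1, …, 198}; by symmetry P[π(i) < π(i+1)] = 1/2.
By linearity: E[X] = 197 · (1/2) = (198 − 1) · (1/2) = 197/2 ≈ 98.500000.

E[X] = 197/2 = 98.500000.


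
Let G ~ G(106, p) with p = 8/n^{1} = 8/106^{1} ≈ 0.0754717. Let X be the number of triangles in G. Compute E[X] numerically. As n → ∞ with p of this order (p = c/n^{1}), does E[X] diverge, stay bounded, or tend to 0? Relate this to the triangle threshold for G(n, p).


Number of potential triangles: C(106, 3) = 192920.
Each occurs with probability p³ ≈ (0.0754717)³ ≈ 4.29885073e-04.
By linearity: E[X] = C(106, 3)·p³ ≈ 192920 · 4.29885073e-04 ≈ 82.933428.
Here α = 1, so p = 8/n is exactly at the triangle threshold p ~ 1/n. Asymptotically E[X] → c³/6 = 8³/6 = 256/3 ≈ 85.333333, a bounded constant. In this regime the triangle count is asymptotically Poisson(c³/6).

E[X] ≈ 82.933428; in regime p = Θ(1/n^{1}) E[X] stays bounded (at the triangle threshold p ~ 1/n).


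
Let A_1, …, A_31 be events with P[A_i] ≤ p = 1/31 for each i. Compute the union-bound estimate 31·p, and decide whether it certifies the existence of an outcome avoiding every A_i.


Union bound: P[∪_{i=1}^{31} A_i] ≤ Σ_i P[A_i] ≤ 31·p = 31·(1/31) = 1.
Numerically: 1 ≈ 1.0000.
Is 1 < 1? NO.
Since the bound 1 is ≥ 1, the union bound is uninformative here; it does NOT by itself certify existence.

31·p = 1 ≈ 1.0000; existence NOT certified by the union bound.


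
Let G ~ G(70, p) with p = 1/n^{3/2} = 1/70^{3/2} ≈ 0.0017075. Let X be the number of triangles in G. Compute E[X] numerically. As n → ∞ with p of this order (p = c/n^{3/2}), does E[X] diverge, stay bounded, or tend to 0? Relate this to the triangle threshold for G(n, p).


Number of potential triangles: C(70, 3) = 54740.
Each occurs with probability p³ ≈ (0.0017075)³ ≈ 4.9780450e-09.
By linearity: E[X] = C(70, 3)·p³ ≈ 54740 · 4.9780450e-09 ≈ 0.00027.
Since α = 3/2 > 1, p = c/n^{3/2} = o(1/n) is below the triangle threshold p ~ 1/n. Asymptotically E[X] ~ (c³/6)·n^{3(1−α)} = (1³/6)·n^{-1.5} → 0, so by Markov's inequality G has no triangles w.h.p.

E[X] ≈ 0.00027; in regime p = Θ(1/n^{3/2}) E[X] tends to 0 (below the triangle threshold p ~ 1/n).


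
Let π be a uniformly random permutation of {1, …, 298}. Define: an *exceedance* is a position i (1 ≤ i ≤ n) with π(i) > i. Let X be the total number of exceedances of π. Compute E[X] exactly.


Write X = Σ_{i=1}^{298} X_i, where X_i = 1_{π(i) > i}.
For each fixed i, π(i) is uniform over {1, …, 298} (marginal of a uniform permutation), so P[π(i) > i] = (n − i)/n. Summing: Σ_{i=1}^{298} (n − i)/n = (0 + 1 + … + 297)/298 = 298(298 − 1)/(2·298) = (298 − 1)/2.
Hence E[X] = Σ_{i=1}^{298} (298 − i)/298 = 297/2 ≈ 148.500000.

E[X] = 297/2 = 148.500000.


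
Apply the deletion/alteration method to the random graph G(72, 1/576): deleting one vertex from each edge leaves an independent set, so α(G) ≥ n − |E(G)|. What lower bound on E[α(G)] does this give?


E[|E(G)|] = C(72, 2)·p = 2556 · (1/576) = 71/16.
E[α(G)] ≥ n − E[|E(G)|] = 72 − 71/16 = 1081/16.
Numerically: ≈ 67.5625.
(This is only a lower bound; the true E[α(G)] may be larger.)

E[α(G)] ≥ 1081/16 ≈ 67.5625.


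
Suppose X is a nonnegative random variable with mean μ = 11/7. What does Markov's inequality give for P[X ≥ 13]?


μ = E[X] = 11/7, a = 13.
Markov: P[X ≥ 13] ≤ μ/a = (11/7)/13 = 11/91.
Numerically: ≈ 0.12088.
(Since a = 13 > μ = 1.57143, the bound 11/91 is < 1 and informative.)

P[X ≥ 13] ≤ 11/91 ≈ 0.12088.


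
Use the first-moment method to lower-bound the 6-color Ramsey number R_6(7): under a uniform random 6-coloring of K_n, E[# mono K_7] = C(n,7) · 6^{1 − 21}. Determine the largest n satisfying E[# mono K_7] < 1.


We need C(n, 7) · 6^{1 − 21} < 1, i.e. C(n, 7) < 6^{21 − 1} = 3656158440062976.
Check values of n near the boundary:
  n = 565: C(565, 7) = 3513212521235560; 3513212521235560 < 3656158440062976? YES
  n = 566: C(566, 7) = 3557206237959440; 3557206237959440 < 3656158440062976? YES
  n = 567: C(567, 7) = 3601671315933933; 3601671315933933 < 3656158440062976? YES
  n = 568: C(568, 7) = 3646611956239704; 3646611956239704 < 3656158440062976? YES
  n = 569: C(569, 7) = 3692032389858348; 3692032389858348 < 3656158440062976? NO
The largest n with C(n, 7) < 3656158440062976 is n = 568 (where E[X] = 16882462760369/16926659444736 ≈ 0.9973889). Hence R_6(7) > 568, i.e. R_6(7) ≥ 569.

Largest n = 568; hence R_6(7) > 568.
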